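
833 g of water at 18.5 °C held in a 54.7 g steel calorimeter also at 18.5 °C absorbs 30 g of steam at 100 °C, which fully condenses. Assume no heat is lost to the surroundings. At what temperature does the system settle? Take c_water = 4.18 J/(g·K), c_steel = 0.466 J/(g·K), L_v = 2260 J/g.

T_f ≈ 40.0 °C

Sum of m c ΔT and latent-heat terms is zero:
latent heat released on condensation: 30·2260 = 67800; condensed water 100 °C→T: 125.4(T − 100); water warms: 833·4.18·(T − 18.5) = 3481.9(T − 18.5); cup: 25.49(T − 18.5)
3632.8 T = 67800 + 12540 + 64887 = 145227
T ≈ 39.98 °C — below 100 °C, confirming all the steam condensed.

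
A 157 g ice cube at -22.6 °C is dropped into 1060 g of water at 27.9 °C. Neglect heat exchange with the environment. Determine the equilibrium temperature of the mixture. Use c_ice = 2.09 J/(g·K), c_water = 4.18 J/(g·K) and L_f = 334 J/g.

Net heat exchanged in the isolated system is zero:
ice -22.6→0 °C: 157×2.09×22.6 = 7415.7
  fusion: m_ice L_f = 157×334 = 52438
  meltwater 0→T: 157×4.18×T = 656.26 T
  water: 4430.8(T − 27.9)
5087.1 T = 123619 − 59854 = 63766
T ≈ 12.53 °C (positive, so assuming full melt was valid).

T_f ≈ 12.5 °C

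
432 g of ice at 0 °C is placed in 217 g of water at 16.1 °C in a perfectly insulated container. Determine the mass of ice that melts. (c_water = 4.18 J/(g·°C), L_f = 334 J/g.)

m_melted ≈ 43.7 g

Water can give up m c ΔT = 217·4.18·16.1 = 14604 J before reaching 0 °C.
Fully melting the ice requires m_ice L_f = 432·334 = 144288 J.
14604 J < 144288 J, so only part of the ice melts and the system sits at 0 °C.
m_melt = 14604 / L_f = 43.72 g.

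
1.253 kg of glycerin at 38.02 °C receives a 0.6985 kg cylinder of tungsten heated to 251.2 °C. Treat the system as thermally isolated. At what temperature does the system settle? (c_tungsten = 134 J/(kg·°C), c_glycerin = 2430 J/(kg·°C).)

T_f ≈ 44.4 °C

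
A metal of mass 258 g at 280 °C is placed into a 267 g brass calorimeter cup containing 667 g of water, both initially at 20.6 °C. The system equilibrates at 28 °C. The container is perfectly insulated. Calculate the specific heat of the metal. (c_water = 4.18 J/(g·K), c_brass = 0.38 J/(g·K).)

c ≈ 0.329 J/(g·K)

Setting the total heat transfer to zero:
258×c×(28 − 280) + 667×4.18×(28 − 20.6) + 267×0.38×(28 − 20.6) = 0
-65016 c = -21382
c = -21382/-65016 ≈ 0.3289 J/(g·K)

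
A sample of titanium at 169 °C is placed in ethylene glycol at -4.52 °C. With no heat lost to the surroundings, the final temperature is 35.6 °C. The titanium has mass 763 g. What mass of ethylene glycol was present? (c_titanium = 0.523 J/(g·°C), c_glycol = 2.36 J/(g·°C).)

m ≈ 562 g

Let T be the final temperature. ΣQ_i = 0:
763×0.523×(35.6 − 169) + m×2.36×(35.6 − (-4.52)) = 0
94.68 m = 53233
m = 53233/94.68 ≈ 562.2 g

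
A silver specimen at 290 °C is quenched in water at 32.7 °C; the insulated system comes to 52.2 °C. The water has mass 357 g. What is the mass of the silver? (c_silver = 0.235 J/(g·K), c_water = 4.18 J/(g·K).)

Let T be the final temperature. ΣQ_i = 0:
m·0.235·(52.2 − 290) + 357·4.18·(52.2 − 32.7) = 0
-55.88 m = -29099
m = -29099/-55.88 ≈ 520.7 g

m ≈ 521 g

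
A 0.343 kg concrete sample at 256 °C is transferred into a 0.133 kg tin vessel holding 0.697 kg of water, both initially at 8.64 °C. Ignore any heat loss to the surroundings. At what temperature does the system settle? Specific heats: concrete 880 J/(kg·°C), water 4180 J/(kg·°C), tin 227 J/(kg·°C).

T_f ≈ 31.6 °C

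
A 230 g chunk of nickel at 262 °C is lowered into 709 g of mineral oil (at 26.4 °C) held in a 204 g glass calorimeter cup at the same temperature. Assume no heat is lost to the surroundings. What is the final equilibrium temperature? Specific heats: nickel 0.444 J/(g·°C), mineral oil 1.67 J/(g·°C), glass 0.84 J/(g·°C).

T_f ≈ 42.9 °C

Let T be the final temperature. ΣQ_i = 0:
230·0.444·(T − 262) + 709·1.67·(T − 26.4) + 204·0.84·(T − 26.4) = 0
102.12(T − 262) + 1184(T − 26.4) + 171.36(T − 26.4) = 0
1457.5 T = 62538
T = 62538/1457.5 ≈ 42.91 °C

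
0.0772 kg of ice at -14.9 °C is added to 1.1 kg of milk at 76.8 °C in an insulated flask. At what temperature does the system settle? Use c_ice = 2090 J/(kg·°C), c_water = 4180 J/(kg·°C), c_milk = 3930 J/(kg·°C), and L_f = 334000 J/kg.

Conservation of energy gives ΣQ = 0:
warm ice to 0 °C: 0.0772×2090×(0 − (-14.9)) = 2404.1; fusion: m_ice L_f = 0.0772×334000 = 25785; warm the meltwater: 322.7 T; milk cools: 1.1×3930×(T − 76.8) = 4323(T − 76.8)
4645.7 T = 332006 − 28189 = 303818
T ≈ 65.40 °C. Since T > 0 °C, the all-ice-melts assumption holds.

T_f ≈ 65.4 °C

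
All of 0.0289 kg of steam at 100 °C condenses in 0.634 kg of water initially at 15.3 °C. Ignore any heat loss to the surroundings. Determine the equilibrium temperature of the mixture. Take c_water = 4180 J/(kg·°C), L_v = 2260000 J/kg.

T_f ≈ 42.6 °C

Net heat exchanged in the isolated system is zero:
condense steam: −0.0289·2260000 = −65314
  condensate cools 100→T: 0.0289·4180·(T − 100) = 120.8(T − 100)
  water warms: 0.634·4180·(T − 15.3) = 2650.1(T − 15.3)
2770.9 T = 65314 + 12080 + 40547 = 117941
T ≈ 42.56 °C (< 100 °C, so full condensation is consistent).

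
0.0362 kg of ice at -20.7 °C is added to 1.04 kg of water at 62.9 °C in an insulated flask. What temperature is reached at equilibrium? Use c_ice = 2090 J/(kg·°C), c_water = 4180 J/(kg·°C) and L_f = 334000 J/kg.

T_f ≈ 57.7 °C

Net heat exchanged in the isolated system is zero:
warm ice to 0 °C: 0.0362·2090·(0 − (-20.7)) = 1566.1
  melt ice: 0.0362·334000 = 12091
  meltwater 0→T: 0.0362·4180·T = 151.32 T
  water cools: 1.04·4180·(T − 62.9) = 4347.2(T − 62.9)
4498.5 T = 273439 − 13657 = 259782
T ≈ 57.75 °C. Since T > 0 °C, the all-ice-melts assumption holds.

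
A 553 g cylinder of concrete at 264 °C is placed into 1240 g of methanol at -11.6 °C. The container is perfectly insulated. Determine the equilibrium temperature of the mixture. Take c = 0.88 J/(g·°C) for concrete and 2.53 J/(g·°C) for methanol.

Set heat shed by the hot body equal to heat absorbed by the cold body:
553×0.88×(264 − T) = 1240×2.53×(T − (-11.6))
486.64(264 − T) = 3137.2(T − (-11.6))
3623.8 T = 92081  ⇒  T ≈ 25.41 °C

T_f ≈ 25.4 °C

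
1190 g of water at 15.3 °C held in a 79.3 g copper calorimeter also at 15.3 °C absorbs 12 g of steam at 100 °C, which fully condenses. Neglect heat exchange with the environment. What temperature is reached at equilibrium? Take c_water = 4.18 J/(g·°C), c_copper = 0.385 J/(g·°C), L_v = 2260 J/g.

Conservation of energy gives ΣQ = 0:
condense steam: −12×2260 = −27120; condensed water 100 °C→T: 50.16(T − 100); original water: 4974.2(T − 15.3); copper cup: 79.3×0.385×(T − 15.3) = 30.53(T − 15.3)
5054.9 T = 27120 + 5016 + 76572 = 108708
T ≈ 21.51 °C (< 100 °C, so full condensation is consistent).

T_f ≈ 21.5 °C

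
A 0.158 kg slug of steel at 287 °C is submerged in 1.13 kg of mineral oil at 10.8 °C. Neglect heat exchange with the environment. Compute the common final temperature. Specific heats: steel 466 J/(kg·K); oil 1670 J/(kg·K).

Let T be the final temperature. ΣQ_i = 0:
0.158·466·(T − 287) + 1.13·1670·(T − 10.8) = 0
73.63(T − 287) + 1887.1(T − 10.8) = 0
1960.7 T = 41512
T = 41512/1960.7 ≈ 21.17 °C

T_f ≈ 21.2 °C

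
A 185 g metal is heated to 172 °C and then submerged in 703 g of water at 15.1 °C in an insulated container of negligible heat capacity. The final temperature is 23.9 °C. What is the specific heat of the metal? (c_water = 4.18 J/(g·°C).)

c ≈ 0.944 J/(g·°C)

Net heat exchanged in the isolated system is zero:
185×c×(23.9 − 172) + 703×4.18×(23.9 − 15.1) = 0
-27398 c = -25859
c = -25859/-27398 ≈ 0.9438 J/(g·°C)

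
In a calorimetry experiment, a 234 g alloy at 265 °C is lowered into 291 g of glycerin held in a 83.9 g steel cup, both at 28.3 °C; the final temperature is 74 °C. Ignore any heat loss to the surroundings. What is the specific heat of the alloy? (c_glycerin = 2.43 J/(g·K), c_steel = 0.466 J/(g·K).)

c ≈ 0.763 J/(g·K)

Energy conservation, ΣQ = 0:
234×c×(74 − 265) + 291×2.43×(74 − 28.3) + 83.9×0.466×(74 − 28.3) = 0
-44694 c = -34103
c = -34103/-44694 ≈ 0.763 J/(g·K)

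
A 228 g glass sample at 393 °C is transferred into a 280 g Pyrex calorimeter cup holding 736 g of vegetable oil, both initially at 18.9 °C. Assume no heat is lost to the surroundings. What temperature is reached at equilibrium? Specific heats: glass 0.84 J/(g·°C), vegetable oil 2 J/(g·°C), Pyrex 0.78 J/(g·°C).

T_f ≈ 57.0 °C

Net heat exchanged in the isolated system is zero:
228×0.84×(T − 393) + 736×2×(T − 18.9) + 280×0.78×(T − 18.9) = 0
(191.52 + 1472 + 218.4) T = 191.52×393 + 1472×18.9 + 218.4×18.9
T ≈ 56.97 °C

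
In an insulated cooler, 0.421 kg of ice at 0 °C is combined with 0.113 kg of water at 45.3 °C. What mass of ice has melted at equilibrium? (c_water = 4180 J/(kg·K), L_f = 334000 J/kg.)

m_melted ≈ 0.0641 kg

Heat available from the water dropping to 0 °C: 0.113·4180·45.3 = 21397 J.
Fully melting the ice requires m_ice L_f = 0.421·334000 = 140614 J.
21397 J < 140614 J, so only part of the ice melts and the system sits at 0 °C.
m_melted·334000 = 21397  ⇒  m_melted ≈ 0.06406 kg.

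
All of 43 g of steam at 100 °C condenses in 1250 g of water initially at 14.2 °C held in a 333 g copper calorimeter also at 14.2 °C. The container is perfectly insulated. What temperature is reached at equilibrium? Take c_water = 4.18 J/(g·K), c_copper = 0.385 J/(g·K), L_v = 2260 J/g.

Energy conservation, ΣQ = 0:
latent heat released on condensation: 43·2260 = 97180
  condensed water 100 °C→T: 179.74(T − 100)
  water warms: 1250·4.18·(T − 14.2) = 5225(T − 14.2)
  cup: 128.21(T − 14.2)
5532.9 T = 97180 + 17974 + 76016 = 191170
T ≈ 34.55 °C — below 100 °C, confirming all the steam condensed.

T_f ≈ 34.6 °C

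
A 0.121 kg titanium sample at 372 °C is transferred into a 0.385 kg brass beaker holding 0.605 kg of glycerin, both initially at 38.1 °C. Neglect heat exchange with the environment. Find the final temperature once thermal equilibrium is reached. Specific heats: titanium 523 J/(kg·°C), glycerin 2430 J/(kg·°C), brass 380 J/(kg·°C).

T_f ≈ 50.7 °C

Heat gained plus heat lost sum to zero:
0.121·523·(T − 372) + 0.605·2430·(T − 38.1) + 0.385·380·(T − 38.1) = 0
1679.7 T = 85128
T = 85128/1679.7 ≈ 50.68 °C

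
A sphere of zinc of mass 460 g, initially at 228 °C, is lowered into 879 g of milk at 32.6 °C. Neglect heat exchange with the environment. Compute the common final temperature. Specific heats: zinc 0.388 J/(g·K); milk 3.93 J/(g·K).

T_f ≈ 42.2 °C

Setting the total heat transfer to zero:
460*0.388*(T − 228) + 879*3.93*(T − 32.6) = 0
178.48(T − 228) + 3454.5(T − 32.6) = 0
(178.48 + 3454.5) T = 178.48*228 + 3454.5*32.6
T ≈ 42.20 °C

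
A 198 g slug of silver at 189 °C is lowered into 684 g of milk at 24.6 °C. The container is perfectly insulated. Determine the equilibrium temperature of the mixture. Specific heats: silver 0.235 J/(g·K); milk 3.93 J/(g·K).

T_f ≈ 27.4 °C

Setting the total heat transfer to zero:
198*0.235*(T − 189) + 684*3.93*(T − 24.6) = 0
(46.53 + 2688.1) T = 46.53*189 + 2688.1*24.6
T = 74922 / 2734.7 = 27.4 °C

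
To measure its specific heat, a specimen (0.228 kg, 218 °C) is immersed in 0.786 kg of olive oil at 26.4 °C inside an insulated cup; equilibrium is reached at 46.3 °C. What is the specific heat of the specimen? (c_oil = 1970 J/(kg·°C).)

c ≈ 787 J/(kg·°C)

Setting the total heat transfer to zero:
0.228·c·(46.3 − 218) + 0.786·1970·(46.3 − 26.4) = 0
-39.15 c = -30814
c = -30814/-39.15 ≈ 787.1 J/(kg·°C)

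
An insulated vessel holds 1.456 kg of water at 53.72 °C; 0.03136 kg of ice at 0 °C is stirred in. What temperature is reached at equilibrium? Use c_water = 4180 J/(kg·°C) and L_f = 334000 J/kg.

Sum of m c ΔT and latent-heat terms is zero:
fusion: m_ice L_f = 0.03136·334000 = 10474
  meltwater 0→T: 0.03136·4180·T = 131.08 T
  water: 6086.1(T − 53.72)
6217.2 T = 326944 − 10474 = 316470
T ≈ 50.90 °C — above 0 °C, consistent with complete melting.

T_f ≈ 50.9 °C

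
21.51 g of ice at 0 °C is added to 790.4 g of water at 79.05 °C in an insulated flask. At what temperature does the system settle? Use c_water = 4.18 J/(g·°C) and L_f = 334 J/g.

T_f ≈ 74.8 °C

Conservation of energy gives ΣQ = 0:
melt ice: 21.51×334 = 7184.3
  meltwater 0→T: 21.51×4.18×T = 89.91 T
  water cools: 790.4×4.18×(T − 79.05) = 3303.9(T − 79.05)
3393.8 T = 261171 − 7184.3 = 253987
T ≈ 74.84 °C (positive, so assuming full melt was valid).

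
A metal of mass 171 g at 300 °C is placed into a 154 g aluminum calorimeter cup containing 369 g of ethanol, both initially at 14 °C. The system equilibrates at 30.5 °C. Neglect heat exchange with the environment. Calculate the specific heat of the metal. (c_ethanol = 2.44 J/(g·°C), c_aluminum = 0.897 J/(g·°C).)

Conservation of energy gives ΣQ = 0:
171×c×(30.5 − 300) + 369×2.44×(30.5 − 14) + 154×0.897×(30.5 − 14) = 0
-46084 c = -17135
c = -17135/-46084 ≈ 0.3718 J/(g·°C)

c ≈ 0.372 J/(g·°C)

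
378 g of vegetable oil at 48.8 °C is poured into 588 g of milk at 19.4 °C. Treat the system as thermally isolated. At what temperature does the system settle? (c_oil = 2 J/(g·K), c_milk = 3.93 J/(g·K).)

Net heat exchanged in the isolated system is zero:
378×2×(T − 48.8) + 588×3.93×(T − 19.4) = 0
756(T − 48.8) + 2310.8(T − 19.4) = 0
(756 + 2310.8) T = 756×48.8 + 2310.8×19.4
T = 81723/3066.8 ≈ 26.65 °C

T_f ≈ 26.6 °C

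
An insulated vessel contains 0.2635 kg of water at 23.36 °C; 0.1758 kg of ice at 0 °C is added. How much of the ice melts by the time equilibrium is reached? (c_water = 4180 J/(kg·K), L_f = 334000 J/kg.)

m_melted ≈ 0.077 kg

Cooling the water to 0 °C releases 0.2635×4180×23.36 = 25729 J.
Melting all 0.1758 kg of ice would need 0.1758×334000 = 58717 J.
That's not enough to melt it all — equilibrium is at 0 °C with ice remaining.
m_melt = 25729 / L_f = 0.07703 kg.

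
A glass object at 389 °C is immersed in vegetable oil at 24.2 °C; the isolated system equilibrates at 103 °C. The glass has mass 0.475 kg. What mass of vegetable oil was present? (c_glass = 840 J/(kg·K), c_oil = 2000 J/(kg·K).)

m ≈ 0.724 kg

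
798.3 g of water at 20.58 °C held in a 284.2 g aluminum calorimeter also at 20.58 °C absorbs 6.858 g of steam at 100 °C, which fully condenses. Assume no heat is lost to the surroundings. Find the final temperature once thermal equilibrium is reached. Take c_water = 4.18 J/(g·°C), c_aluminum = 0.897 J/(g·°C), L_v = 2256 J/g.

Sum of m c ΔT and latent-heat terms is zero:
steam→water at 100 °C releases m L_v = 6.858×2256 = 15472; condensate cools 100→T: 6.858×4.18×(T − 100) = 28.67(T − 100); water warms: 798.3×4.18×(T − 20.58) = 3336.9(T − 20.58); cup: 254.93(T − 20.58)
3620.5 T = 15472 + 2866.6 + 73920 = 92258
T ≈ 25.48 °C, under the boiling point, so the assumption holds.

T_f ≈ 25.5 °C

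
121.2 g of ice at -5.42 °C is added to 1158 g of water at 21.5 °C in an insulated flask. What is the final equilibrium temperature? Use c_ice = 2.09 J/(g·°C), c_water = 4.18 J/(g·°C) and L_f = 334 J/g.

Taking heat into each body as positive, Σ m c ΔT = 0:
warm ice to 0 °C: 121.2·2.09·(0 − (-5.42)) = 1372.9
  melt ice: 121.2·334 = 40481
  warm the meltwater: 506.62 T
  water cools: 1158·4.18·(T − 21.5) = 4840.4(T − 21.5)
5347.1 T = 104069 − 41854 = 62216
T ≈ 11.64 °C. Since T > 0 °C, the all-ice-melts assumption holds.

T_f ≈ 11.6 °C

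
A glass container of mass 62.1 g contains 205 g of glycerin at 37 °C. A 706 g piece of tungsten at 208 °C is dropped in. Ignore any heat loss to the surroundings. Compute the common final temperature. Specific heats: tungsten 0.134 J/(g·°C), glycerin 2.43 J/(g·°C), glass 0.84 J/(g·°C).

T_f ≈ 62.1 °C

Let T be the final temperature. ΣQ_i = 0:
706×0.134×(T − 208) + 205×2.43×(T − 37) + 62.1×0.84×(T − 37) = 0
94.6(T − 208) + 498.15(T − 37) + 52.16(T − 37) = 0
(94.6 + 498.15 + 52.16) T = 94.6×208 + 498.15×37 + 52.16×37
T = 40039 / 644.92 = 62.1 °C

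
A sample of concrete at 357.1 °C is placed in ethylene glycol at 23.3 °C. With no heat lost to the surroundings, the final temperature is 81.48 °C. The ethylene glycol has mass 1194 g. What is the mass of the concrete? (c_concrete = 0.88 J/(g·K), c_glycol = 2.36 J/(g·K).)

Setting the total heat transfer to zero:
m×0.88×(81.48 − 357.1) + 1194×2.36×(81.48 − 23.3) = 0
-242.55 m = -163942
m = -163942/-242.55 ≈ 675.9 g

m ≈ 676 g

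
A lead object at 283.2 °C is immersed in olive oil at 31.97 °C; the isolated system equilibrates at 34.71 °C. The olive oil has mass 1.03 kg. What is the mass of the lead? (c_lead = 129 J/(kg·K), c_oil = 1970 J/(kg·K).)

Heat lost by the lead = heat gained by the oil:
m·129·(283.2 − 34.71) = 1.03·1970·(34.71 − 31.97)
32055 m = 5559.7  ⇒  m ≈ 0.1734 kg

m ≈ 0.173 kg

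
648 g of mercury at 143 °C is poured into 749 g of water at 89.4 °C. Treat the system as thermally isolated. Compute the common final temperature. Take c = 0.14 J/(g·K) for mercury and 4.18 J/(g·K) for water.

T_f ≈ 90.9 °C

T_f is the heat-capacity-weighted average of the initial temperatures:
T_f = (90.72×143 + 3130.8×89.4) / (90.72 + 3130.8)
    = 292868 / 3221.5 ≈ 90.91 °C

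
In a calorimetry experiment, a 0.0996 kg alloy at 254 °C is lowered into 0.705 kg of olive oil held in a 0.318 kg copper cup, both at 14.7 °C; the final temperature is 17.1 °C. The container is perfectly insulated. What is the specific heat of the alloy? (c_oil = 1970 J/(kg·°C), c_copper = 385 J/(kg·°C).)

Conservation of energy gives ΣQ = 0:
0.0996·c·(17.1 − 254) + 0.705·1970·(17.1 − 14.7) + 0.318·385·(17.1 − 14.7) = 0
-23.6 c = -3627.1
c = -3627.1/-23.6 ≈ 153.7 J/(kg·°C)

c ≈ 154 J/(kg·°C)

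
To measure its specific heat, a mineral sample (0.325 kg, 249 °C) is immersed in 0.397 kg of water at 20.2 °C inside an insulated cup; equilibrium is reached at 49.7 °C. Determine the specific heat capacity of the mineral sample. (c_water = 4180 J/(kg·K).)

c ≈ 756 J/(kg·K)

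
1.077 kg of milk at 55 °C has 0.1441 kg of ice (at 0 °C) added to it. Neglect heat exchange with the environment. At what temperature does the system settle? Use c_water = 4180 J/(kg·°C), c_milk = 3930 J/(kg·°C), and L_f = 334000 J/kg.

Net heat exchanged in the isolated system is zero:
latent heat to melt: 0.1441×334000 = 48129; warm the meltwater: 602.34 T; milk cools: 1.077×3930×(T − 55) = 4232.6(T − 55)
4834.9 T = 232794 − 48129 = 184664
T ≈ 38.19 °C — above 0 °C, consistent with complete melting.

T_f ≈ 38.2 °C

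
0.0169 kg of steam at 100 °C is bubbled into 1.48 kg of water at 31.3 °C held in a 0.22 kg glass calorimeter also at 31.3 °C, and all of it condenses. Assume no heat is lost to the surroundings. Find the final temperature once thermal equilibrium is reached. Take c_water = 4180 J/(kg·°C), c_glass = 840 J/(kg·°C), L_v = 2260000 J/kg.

T_f ≈ 38.0 °C

Sum of m c ΔT and latent-heat terms is zero:
steam→water at 100 °C releases m L_v = 0.0169×2260000 = 38194; condensed water 100 °C→T: 70.64(T − 100); water warms: 1.48×4180×(T − 31.3) = 6186.4(T − 31.3); glass cup: 0.22×840×(T − 31.3) = 184.8(T − 31.3)
6441.8 T = 38194 + 7064.2 + 199419 = 244677
T ≈ 37.98 °C, under the boiling point, so the assumption holds.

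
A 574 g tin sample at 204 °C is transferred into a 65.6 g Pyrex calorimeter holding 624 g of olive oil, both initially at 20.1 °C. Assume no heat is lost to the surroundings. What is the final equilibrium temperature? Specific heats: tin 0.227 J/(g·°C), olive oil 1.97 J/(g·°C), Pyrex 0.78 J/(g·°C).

T_f ≈ 37.1 °C

Let T be the final temperature. ΣQ_i = 0:
574·0.227·(T − 204) + 624·1.97·(T − 20.1) + 65.6·0.78·(T − 20.1) = 0
130.3(T − 204) + 1229.3(T − 20.1) + 51.17(T − 20.1) = 0
1410.7 T = 52318
T = 52318/1410.7 ≈ 37.09 °C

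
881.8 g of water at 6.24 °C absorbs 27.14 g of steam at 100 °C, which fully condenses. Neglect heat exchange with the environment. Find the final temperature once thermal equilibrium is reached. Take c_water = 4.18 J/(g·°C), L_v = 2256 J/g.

Let T be the final temperature. ΣQ_i = 0:
steam→water at 100 °C releases m L_v = 27.14·2256 = 61228
  condensate cools 100→T: 27.14·4.18·(T − 100) = 113.45(T − 100)
  water warms: 881.8·4.18·(T − 6.24) = 3685.9(T − 6.24)
3799.4 T = 61228 + 11345 + 23000 = 95573
T ≈ 25.15 °C — below 100 °C, confirming all the steam condensed.

T_f ≈ 25.2 °C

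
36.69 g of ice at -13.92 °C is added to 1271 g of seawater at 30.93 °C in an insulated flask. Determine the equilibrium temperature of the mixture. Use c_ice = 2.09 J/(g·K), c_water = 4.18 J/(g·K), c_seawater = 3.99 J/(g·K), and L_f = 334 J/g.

T_f ≈ 27.5 °C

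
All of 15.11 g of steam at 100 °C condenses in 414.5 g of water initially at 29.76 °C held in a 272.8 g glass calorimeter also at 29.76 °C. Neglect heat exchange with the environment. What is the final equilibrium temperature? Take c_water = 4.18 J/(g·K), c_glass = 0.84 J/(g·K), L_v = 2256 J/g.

T_f ≈ 48.8 °C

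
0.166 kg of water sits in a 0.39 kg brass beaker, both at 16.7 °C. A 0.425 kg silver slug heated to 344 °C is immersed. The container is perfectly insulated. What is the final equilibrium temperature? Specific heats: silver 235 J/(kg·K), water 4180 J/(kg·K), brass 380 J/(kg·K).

T_f ≈ 51.4 °C

T_f = Σ m_i c_i T_i / Σ m_i c_i:
T_f = (99.88*344 + 693.88*16.7 + 148.2*16.7) / (99.88 + 693.88 + 148.2)
    = 48420 / 941.96 ≈ 51.40 °C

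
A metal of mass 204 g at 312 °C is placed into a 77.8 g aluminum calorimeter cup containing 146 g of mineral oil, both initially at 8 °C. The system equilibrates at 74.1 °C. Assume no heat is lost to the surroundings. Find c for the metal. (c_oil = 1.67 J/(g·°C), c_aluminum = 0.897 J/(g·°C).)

c ≈ 0.427 J/(g·°C)

Setting the total heat transfer to zero:
204×c×(74.1 − 312) + 146×1.67×(74.1 − 8) + 77.8×0.897×(74.1 − 8) = 0
-48532 c = -20729
c = -20729/-48532 ≈ 0.4271 J/(g·°C)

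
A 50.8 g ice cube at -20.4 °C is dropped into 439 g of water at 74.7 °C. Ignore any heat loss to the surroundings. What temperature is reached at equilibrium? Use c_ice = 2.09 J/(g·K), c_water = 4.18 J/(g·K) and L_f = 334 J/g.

T_f ≈ 57.6 °C

Conservation of energy gives ΣQ = 0:
warm ice to 0 °C: 50.8×2.09×(0 − (-20.4)) = 2165.9
  fusion: m_ice L_f = 50.8×334 = 16967
  warm the meltwater: 212.34 T
  water: 1835(T − 74.7)
2047.4 T = 137076 − 19133 = 117943
T ≈ 57.61 °C — above 0 °C, consistent with complete melting.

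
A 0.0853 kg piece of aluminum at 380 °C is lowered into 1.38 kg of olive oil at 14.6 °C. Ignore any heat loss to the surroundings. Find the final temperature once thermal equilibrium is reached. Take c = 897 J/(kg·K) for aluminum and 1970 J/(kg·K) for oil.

Taking heat into each body as positive, Σ m c ΔT = 0:
0.0853*897*(T − 380) + 1.38*1970*(T − 14.6) = 0
2795.1 T = 68767
T = 68767/2795.1 ≈ 24.60 °C

T_f ≈ 24.6 °C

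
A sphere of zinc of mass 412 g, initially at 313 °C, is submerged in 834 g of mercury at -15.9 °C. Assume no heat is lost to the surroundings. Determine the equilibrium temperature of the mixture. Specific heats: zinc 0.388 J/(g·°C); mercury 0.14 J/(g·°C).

Heat lost by the zinc equals heat gained by the mercury:
412*0.388*(313 − T) = 834*0.14*(T − (-15.9))
159.86(313 − T) = 116.76(T − (-15.9))
276.62 T = 48178  ⇒  T ≈ 174.17 °C

T_f ≈ 174.2 °C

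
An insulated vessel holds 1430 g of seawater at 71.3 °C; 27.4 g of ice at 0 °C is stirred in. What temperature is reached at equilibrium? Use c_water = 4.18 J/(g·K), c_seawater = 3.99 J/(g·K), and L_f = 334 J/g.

Net heat exchanged in the isolated system is zero:
fusion: m_ice L_f = 27.4×334 = 9151.6; warm the meltwater: 114.53 T; seawater: 5705.7(T − 71.3)
5820.2 T = 406816 − 9151.6 = 397665
T ≈ 68.32 °C. Since T > 0 °C, the all-ice-melts assumption holds.

T_f ≈ 68.3 °C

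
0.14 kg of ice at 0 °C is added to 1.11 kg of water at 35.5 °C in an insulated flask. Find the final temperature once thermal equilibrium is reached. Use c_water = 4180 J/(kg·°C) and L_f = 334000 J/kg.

T_f ≈ 22.6 °C

Conservation of energy gives ΣQ = 0:
fusion: m_ice L_f = 0.14×334000 = 46760; meltwater 0→T: 0.14×4180×T = 585.2 T; water: 4639.8(T − 35.5)
5225 T = 164713 − 46760 = 117953
T ≈ 22.57 °C. Since T > 0 °C, the all-ice-melts assumption holds.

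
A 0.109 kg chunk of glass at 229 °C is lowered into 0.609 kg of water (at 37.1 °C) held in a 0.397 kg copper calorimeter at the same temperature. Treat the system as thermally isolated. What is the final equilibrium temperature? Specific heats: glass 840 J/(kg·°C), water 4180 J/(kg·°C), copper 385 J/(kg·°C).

Let T be the final temperature. ΣQ_i = 0:
0.109·840·(T − 229) + 0.609·4180·(T − 37.1) + 0.397·385·(T − 37.1) = 0
91.56(T − 229) + 2545.6(T − 37.1) + 152.84(T − 37.1) = 0
(91.56 + 2545.6 + 152.84) T = 91.56·229 + 2545.6·37.1 + 152.84·37.1
T ≈ 43.40 °C

T_f ≈ 43.4 °C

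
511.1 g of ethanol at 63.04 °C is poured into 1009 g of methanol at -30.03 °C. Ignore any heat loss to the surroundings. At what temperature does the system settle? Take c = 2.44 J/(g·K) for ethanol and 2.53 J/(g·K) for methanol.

T_f ≈ 0.5 °C

Heat lost by the ethanol equals heat gained by the methanol:
511.1×2.44×(63.04 − T) = 1009×2.53×(T − (-30.03))
1247.1(63.04 − T) = 2552.8(T − (-30.03))
3799.9 T = 1956.5  ⇒  T ≈ 0.51 °C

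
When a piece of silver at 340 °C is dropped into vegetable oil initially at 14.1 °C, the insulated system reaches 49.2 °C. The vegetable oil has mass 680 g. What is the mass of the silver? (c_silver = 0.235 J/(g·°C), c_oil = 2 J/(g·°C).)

|Q_silver| = |Q_oil|:
m×0.235×(340 − 49.2) = 680×2×(49.2 − 14.1)
68.34 m = 47736  ⇒  m ≈ 698.5 g

m ≈ 699 g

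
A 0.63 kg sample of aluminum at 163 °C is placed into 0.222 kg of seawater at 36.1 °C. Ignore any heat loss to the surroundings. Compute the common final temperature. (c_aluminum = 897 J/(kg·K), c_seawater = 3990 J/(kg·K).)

T_f ≈ 85.5 °C

Set heat shed by the hot body equal to heat absorbed by the cold body:
0.63·897·(163 − T) = 0.222·3990·(T − 36.1)
565.11(163 − T) = 885.78(T − 36.1)
1450.9 T = 124090  ⇒  T ≈ 85.53 °C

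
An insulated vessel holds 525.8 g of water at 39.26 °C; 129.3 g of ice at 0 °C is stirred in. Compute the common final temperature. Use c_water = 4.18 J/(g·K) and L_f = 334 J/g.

Sum of m c ΔT and latent-heat terms is zero:
fusion: m_ice L_f = 129.3·334 = 43186; warm the meltwater: 540.47 T; water cools: 525.8·4.18·(T − 39.26) = 2197.8(T − 39.26)
2738.3 T = 86287 − 43186 = 43101
T ≈ 15.74 °C — above 0 °C, consistent with complete melting.

T_f ≈ 15.7 °C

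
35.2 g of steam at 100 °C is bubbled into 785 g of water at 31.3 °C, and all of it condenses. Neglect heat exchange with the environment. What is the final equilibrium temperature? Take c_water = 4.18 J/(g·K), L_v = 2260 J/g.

Let T be the final temperature. ΣQ_i = 0:
latent heat released on condensation: 35.2×2260 = 79552; condensate cools 100→T: 35.2×4.18×(T − 100) = 147.14(T − 100); water warms: 785×4.18×(T − 31.3) = 3281.3(T − 31.3)
3428.4 T = 79552 + 14714 + 102705 = 196970
T ≈ 57.45 °C, under the boiling point, so the assumption holds.

T_f ≈ 57.5 °C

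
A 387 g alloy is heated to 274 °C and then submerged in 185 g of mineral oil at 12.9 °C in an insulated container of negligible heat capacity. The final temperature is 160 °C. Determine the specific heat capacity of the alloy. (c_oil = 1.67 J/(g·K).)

c ≈ 1.03 J/(g·K)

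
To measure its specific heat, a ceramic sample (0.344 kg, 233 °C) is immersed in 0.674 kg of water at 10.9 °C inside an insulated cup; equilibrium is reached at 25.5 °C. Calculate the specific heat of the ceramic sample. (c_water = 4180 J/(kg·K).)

c ≈ 576 J/(kg·K)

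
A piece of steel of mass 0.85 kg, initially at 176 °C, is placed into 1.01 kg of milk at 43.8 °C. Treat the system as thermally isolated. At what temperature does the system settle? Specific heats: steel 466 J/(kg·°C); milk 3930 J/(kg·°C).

T_f ≈ 55.8 °C

|Q_steel| = |Q_milk|:
0.85·466·(176 − T) = 1.01·3930·(T − 43.8)
396.1(176 − T) = 3969.3(T − 43.8)
4365.4 T = 243569  ⇒  T ≈ 55.80 °C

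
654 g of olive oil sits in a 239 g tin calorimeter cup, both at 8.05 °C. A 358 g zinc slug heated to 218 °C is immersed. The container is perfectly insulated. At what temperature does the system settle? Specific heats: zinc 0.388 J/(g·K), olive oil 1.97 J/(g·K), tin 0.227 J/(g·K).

T_f ≈ 27.7 °C

Net heat exchanged in the isolated system is zero:
358·0.388·(T − 218) + 654·1.97·(T − 8.05) + 239·0.227·(T − 8.05) = 0
1481.5 T = 41089
T = 41089/1481.5 ≈ 27.73 °C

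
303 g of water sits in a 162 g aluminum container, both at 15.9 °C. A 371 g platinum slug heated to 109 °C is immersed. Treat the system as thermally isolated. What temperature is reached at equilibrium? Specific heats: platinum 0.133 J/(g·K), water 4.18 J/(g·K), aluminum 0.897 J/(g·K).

T_f ≈ 19.0 °C

Setting the total heat transfer to zero:
371×0.133×(T − 109) + 303×4.18×(T − 15.9) + 162×0.897×(T − 15.9) = 0
(49.34 + 1266.5 + 145.31) T = 49.34×109 + 1266.5×15.9 + 145.31×15.9
T ≈ 19.04 °C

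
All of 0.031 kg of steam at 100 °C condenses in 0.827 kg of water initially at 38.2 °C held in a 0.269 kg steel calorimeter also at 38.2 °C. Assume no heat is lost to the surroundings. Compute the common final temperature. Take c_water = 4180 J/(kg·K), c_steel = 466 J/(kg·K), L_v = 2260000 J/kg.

T_f ≈ 59.2 °C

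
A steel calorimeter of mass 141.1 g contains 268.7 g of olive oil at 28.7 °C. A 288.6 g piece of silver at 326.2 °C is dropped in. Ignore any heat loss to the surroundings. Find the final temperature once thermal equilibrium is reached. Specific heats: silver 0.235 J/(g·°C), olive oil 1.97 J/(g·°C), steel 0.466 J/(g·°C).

Net heat exchanged in the isolated system is zero:
288.6*0.235*(T − 326.2) + 268.7*1.97*(T − 28.7) + 141.1*0.466*(T − 28.7) = 0
67.82(T − 326.2) + 529.34(T − 28.7) + 65.75(T − 28.7) = 0
662.91 T = 39202
T = 39202/662.91 ≈ 59.14 °C

T_f ≈ 59.1 °C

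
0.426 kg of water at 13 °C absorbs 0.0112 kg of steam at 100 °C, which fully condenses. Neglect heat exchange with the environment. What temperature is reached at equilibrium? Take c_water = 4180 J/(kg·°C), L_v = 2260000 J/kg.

T_f ≈ 29.1 °C

Setting the total heat transfer to zero:
latent heat released on condensation: 0.0112×2260000 = 25312
  condensed water 100 °C→T: 46.82(T − 100)
  original water: 1780.7(T − 13)
1827.5 T = 25312 + 4681.6 + 23149 = 53142
T ≈ 29.08 °C (< 100 °C, so full condensation is consistent).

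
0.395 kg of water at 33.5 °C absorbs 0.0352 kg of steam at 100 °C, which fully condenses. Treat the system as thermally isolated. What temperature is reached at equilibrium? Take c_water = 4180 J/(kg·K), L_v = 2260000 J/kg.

T_f ≈ 83.2 °C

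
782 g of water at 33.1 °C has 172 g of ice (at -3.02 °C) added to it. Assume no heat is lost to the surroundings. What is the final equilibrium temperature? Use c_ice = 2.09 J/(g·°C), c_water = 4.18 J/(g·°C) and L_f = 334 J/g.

T_f ≈ 12.5 °C

Energy conservation, ΣQ = 0:
ice -3.02→0 °C: 172·2.09·3.02 = 1085.6; melt ice: 172·334 = 57448; warm the meltwater: 718.96 T; water: 3268.8(T − 33.1)
3987.7 T = 108196 − 58534 = 49662
T ≈ 12.45 °C (positive, so assuming full melt was valid).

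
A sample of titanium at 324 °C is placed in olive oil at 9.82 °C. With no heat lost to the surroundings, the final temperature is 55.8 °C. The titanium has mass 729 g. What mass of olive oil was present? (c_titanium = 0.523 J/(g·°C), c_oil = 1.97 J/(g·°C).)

Heat lost by the titanium = heat gained by the oil:
729×0.523×(324 − 55.8) = m×1.97×(55.8 − 9.82)
90.58 m = 102256  ⇒  m ≈ 1129 g

m ≈ 1130 g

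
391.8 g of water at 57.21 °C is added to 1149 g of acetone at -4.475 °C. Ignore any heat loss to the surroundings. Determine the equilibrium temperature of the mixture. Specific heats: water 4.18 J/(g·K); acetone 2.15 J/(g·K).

T_f ≈ 20.1 °C

Heat lost by the water equals heat gained by the acetone:
391.8×4.18×(57.21 − T) = 1149×2.15×(T − (-4.475))
1637.7(57.21 − T) = 2470.3(T − (-4.475))
4108.1 T = 82639  ⇒  T ≈ 20.12 °C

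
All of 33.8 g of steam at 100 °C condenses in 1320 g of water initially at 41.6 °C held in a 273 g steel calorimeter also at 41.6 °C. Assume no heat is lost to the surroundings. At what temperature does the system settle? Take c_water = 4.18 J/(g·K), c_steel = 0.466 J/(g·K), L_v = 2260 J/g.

Energy balance with sensible and latent terms:
steam→water at 100 °C releases m L_v = 33.8·2260 = 76388
  condensed water 100 °C→T: 141.28(T − 100)
  original water: 5517.6(T − 41.6)
  cup: 127.22(T − 41.6)
5786.1 T = 76388 + 14128 + 234824 = 325341
T ≈ 56.23 °C — below 100 °C, confirming all the steam condensed.

T_f ≈ 56.2 °C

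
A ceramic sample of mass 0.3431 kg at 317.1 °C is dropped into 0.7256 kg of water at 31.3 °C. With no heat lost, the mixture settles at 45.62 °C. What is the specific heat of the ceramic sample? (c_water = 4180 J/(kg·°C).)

c ≈ 466 J/(kg·°C)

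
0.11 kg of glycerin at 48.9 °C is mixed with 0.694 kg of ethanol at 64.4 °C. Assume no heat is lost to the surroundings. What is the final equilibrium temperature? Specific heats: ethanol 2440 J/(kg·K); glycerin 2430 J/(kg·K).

With ΣQ=0 the equilibrium temperature is the m·c-weighted mean:
T_f = (1693.4·64.4 + 267.3·48.9) / (1693.4 + 267.3)
    = 122123 / 1960.7 ≈ 62.29 °C

T_f ≈ 62.3 °C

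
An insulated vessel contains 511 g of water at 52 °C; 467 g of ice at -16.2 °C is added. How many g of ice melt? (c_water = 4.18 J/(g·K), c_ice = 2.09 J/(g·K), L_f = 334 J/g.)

Cooling the water to 0 °C releases 511·4.18·52 = 111071 J.
Warming the ice to 0 °C takes 467·2.09·16.2 = 15812 J, leaving 95259 J for melting.
To melt every bit of ice: 467·334 = 155978 J.
95259 J < 155978 J, so only part of the ice melts and the system sits at 0 °C.
m_melted·334 = 95259  ⇒  m_melted ≈ 285.2 g.

m_melted ≈ 285 g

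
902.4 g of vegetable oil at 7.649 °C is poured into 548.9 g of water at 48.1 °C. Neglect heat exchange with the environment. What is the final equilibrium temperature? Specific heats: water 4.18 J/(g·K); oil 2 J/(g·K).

T_f ≈ 30.3 °C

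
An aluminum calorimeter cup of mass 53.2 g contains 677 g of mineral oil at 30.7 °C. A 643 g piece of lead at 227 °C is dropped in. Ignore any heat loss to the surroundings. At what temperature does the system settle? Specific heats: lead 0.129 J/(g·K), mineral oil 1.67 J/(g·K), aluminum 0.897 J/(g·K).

T_f ≈ 43.6 °C

Energy conservation, ΣQ = 0:
643·0.129·(T − 227) + 677·1.67·(T − 30.7) + 53.2·0.897·(T − 30.7) = 0
82.95(T − 227) + 1130.6(T − 30.7) + 47.72(T − 30.7) = 0
1261.3 T = 55003
T = 55003/1261.3 ≈ 43.61 °C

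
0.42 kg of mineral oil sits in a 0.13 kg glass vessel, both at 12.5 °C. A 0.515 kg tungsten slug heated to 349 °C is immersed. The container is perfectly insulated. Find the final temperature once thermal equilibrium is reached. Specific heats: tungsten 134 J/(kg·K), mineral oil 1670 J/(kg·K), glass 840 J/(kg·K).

T_f ≈ 38.9 °C

Conservation of energy gives ΣQ = 0:
0.515*134*(T − 349) + 0.42*1670*(T − 12.5) + 0.13*840*(T − 12.5) = 0
69.01(T − 349) + 701.4(T − 12.5) + 109.2(T − 12.5) = 0
(69.01 + 701.4 + 109.2) T = 69.01*349 + 701.4*12.5 + 109.2*12.5
T = 34217/879.61 ≈ 38.90 °C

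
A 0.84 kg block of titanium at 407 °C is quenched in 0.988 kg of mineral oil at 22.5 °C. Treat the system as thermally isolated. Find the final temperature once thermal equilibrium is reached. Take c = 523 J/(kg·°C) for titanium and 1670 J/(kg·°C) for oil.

Energy conservation, ΣQ = 0:
0.84*523*(T − 407) + 0.988*1670*(T − 22.5) = 0
439.32(T − 407) + 1650(T − 22.5) = 0
(439.32 + 1650) T = 439.32*407 + 1650*22.5
T = 215927/2089.3 ≈ 103.35 °C

T_f ≈ 103.4 °C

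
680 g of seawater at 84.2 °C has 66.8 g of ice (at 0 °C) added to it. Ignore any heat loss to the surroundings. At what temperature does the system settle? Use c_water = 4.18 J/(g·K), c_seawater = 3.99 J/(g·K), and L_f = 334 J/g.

Sum of m c ΔT and latent-heat terms is zero:
melt ice: 66.8·334 = 22311; warm the meltwater: 279.22 T; seawater: 2713.2(T − 84.2)
2992.4 T = 228451 − 22311 = 206140
T ≈ 68.89 °C — above 0 °C, consistent with complete melting.

T_f ≈ 68.9 °C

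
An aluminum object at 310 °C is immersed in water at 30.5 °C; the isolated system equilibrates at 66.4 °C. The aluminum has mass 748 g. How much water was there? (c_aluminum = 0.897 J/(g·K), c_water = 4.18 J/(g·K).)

m ≈ 1090 g

Heat lost by the aluminum = heat gained by the water:
748×0.897×(310 − 66.4) = m×4.18×(66.4 − 30.5)
150.06 m = 163445  ⇒  m ≈ 1089 g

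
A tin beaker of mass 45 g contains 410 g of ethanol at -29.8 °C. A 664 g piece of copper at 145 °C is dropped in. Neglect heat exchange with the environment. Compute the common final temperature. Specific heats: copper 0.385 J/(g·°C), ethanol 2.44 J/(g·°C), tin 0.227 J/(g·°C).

T_f ≈ 5.5 °C

Net heat exchanged in the isolated system is zero:
664·0.385·(T − 145) + 410·2.44·(T − (-29.8)) + 45·0.227·(T − (-29.8)) = 0
(255.64 + 1000.4 + 10.21) T = 255.64·145 + 1000.4·(-29.8) + 10.21·(-29.8)
T = 6951.5 / 1266.3 = 5.49 °C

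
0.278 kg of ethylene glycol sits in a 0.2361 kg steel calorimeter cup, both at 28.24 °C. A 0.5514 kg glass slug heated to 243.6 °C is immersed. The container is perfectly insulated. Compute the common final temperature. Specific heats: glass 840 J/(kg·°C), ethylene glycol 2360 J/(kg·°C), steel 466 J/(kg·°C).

Setting the total heat transfer to zero:
0.5514·840·(T − 243.6) + 0.278·2360·(T − 28.24) + 0.2361·466·(T − 28.24) = 0
463.18(T − 243.6) + 656.08(T − 28.24) + 110.02(T − 28.24) = 0
(463.18 + 656.08 + 110.02) T = 463.18·243.6 + 656.08·28.24 + 110.02·28.24
T = 134464 / 1229.3 = 109 °C

T_f ≈ 109.4 °C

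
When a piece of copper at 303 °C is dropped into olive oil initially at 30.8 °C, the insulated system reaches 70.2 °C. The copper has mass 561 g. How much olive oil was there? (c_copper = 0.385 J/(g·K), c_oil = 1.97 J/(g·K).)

Let T be the final temperature. ΣQ_i = 0:
561×0.385×(70.2 − 303) + m×1.97×(70.2 − 30.8) = 0
77.62 m = 50281
m = 50281/77.62 ≈ 647.8 g

m ≈ 648 g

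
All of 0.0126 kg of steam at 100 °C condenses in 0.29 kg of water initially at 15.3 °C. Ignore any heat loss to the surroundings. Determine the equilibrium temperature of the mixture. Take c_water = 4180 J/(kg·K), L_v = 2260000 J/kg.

T_f ≈ 41.3 °C

Taking heat into each body as positive, Σ m c ΔT = 0:
latent heat released on condensation: 0.0126·2260000 = 28476
  condensate cools 100→T: 0.0126·4180·(T − 100) = 52.67(T − 100)
  water warms: 0.29·4180·(T − 15.3) = 1212.2(T − 15.3)
1264.9 T = 28476 + 5266.8 + 18547 = 52289
T ≈ 41.34 °C (< 100 °C, so full condensation is consistent).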